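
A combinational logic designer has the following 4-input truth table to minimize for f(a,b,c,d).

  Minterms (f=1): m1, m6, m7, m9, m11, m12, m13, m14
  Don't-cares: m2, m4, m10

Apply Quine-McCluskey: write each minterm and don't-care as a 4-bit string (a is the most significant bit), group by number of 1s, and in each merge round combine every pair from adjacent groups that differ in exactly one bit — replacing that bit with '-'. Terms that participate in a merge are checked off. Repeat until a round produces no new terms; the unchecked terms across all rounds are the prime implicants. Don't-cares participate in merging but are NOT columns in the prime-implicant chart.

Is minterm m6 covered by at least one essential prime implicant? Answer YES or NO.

YES

Round 0: 0001✓ 0010✓ 0100✓ 0110✓ 0111✓ 1001✓ 1010✓ 1011✓ 1100✓ 1101✓ 1110✓
Round 1: -001 -010✓ -100✓ -110✓ 0-10✓ 01-0✓ 011- 1-01 1-10✓ 10-1 101- 11-0✓ 110-
Round 2: --10 -1-0
PIs = {--10, -001, -1-0, 011-, 1-01, 10-1, 101-, 110-}
Coverage chart:
  m1: -001 ←essential
  m6: --10,-1-0,011-
  m7: 011- ←essential
  m9: -001,1-01,10-1
  m11: 10-1,101-
  m12: -1-0,110-
  m13: 1-01,110-
  m14: --10,-1-0
Essential: -001, 011-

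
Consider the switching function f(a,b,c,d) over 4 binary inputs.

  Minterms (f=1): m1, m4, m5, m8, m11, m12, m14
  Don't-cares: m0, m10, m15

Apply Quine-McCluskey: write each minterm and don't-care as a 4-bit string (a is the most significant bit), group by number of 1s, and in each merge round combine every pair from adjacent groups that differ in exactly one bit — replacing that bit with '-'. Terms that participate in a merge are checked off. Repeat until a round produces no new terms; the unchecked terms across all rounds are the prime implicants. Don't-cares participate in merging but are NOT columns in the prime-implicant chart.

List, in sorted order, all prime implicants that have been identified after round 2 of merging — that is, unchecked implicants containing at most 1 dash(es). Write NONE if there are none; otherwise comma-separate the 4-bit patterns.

Round 0: 0000✓ 0001✓ 0100✓ 0101✓ 1000✓ 1010✓ 1011✓ 1100✓ 1110✓ 1111✓
Round 1: -000✓ -100✓ 0-00✓ 0-01✓ 000-✓ 010-✓ 1-00✓ 1-10✓ 1-11✓ 10-0✓ 101-✓ 11-0✓ 111-✓
Round 2: --00 0-0- 1--0 1-1-
PIs = {--00, 0-0-, 1--0, 1-1-}

NONE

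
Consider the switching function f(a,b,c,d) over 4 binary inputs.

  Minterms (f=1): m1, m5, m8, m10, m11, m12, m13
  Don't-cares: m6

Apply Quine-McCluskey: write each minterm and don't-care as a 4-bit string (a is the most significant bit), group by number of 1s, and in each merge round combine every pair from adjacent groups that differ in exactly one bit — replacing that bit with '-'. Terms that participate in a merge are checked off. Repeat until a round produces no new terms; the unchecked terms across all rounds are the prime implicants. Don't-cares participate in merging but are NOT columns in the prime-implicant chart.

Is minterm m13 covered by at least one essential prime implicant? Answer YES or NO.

NO

Round 0: 0001✓ 0101✓ 0110 1000✓ 1010✓ 1011✓ 1100✓ 1101✓
Round 1: -101 0-01 1-00 10-0 101- 110-
PIs = {-101, 0-01, 0110, 1-00, 10-0, 101-, 110-}
Coverage chart:
  m1: 0-01 ←essential
  m5: -101,0-01
  m8: 1-00,10-0
  m10: 10-0,101-
  m11: 101- ←essential
  m12: 1-00,110-
  m13: -101,110-
Essential: 0-01, 101-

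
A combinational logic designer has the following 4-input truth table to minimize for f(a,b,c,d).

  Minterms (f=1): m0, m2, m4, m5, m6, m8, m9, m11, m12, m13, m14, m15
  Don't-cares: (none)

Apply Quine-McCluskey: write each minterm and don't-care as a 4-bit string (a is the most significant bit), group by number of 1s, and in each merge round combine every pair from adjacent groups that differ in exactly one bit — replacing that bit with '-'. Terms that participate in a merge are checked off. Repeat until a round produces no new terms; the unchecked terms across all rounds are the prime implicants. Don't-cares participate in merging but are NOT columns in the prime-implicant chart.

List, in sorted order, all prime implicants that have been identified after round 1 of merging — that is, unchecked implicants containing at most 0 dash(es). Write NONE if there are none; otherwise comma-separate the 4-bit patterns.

NONE

[col 0] 0000*, 0010*, 0100*, 0101*, 0110*, 1000*, 1001*, 1011*, 1100*, 1101*, 1110*, 1111*
[col 1] -000*, -100*, -101*, -110*, 0-00*, 0-10*, 00-0*, 01-0*, 010-*, 1-00*, 1-01*, 1-11*, 10-1*, 100-*, 11-0*, 11-1*, 110-*, 111-*
[col 2] --00, -1-0, -10-, 0--0, 1--1, 1-0-, 11--
Prime implicants: --00, -1-0, -10-, 0--0, 1--1, 1-0-, 11--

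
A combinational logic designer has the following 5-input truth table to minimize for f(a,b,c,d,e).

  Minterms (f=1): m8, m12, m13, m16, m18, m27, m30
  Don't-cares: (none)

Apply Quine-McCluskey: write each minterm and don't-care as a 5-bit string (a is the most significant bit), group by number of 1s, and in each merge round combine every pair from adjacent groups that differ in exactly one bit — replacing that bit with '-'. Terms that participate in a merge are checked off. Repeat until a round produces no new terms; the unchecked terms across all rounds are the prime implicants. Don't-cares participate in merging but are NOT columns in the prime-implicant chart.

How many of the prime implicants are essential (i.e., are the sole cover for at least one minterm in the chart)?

5

[col 0] 01000*, 01100*, 01101*, 10000*, 10010*, 11011, 11110
[col 1] 01-00, 0110-, 100-0
Prime implicants: 01-00, 0110-, 100-0, 11011, 11110
PI chart (minterm → PIs covering it):
  8 | 01-00  (sole → essential)
  12 | 01-00,0110-
  13 | 0110-  (sole → essential)
  16 | 100-0  (sole → essential)
  18 | 100-0  (sole → essential)
  27 | 11011  (sole → essential)
  30 | 11110  (sole → essential)
Essential prime implicants: 01-00, 0110-, 100-0, 11011, 11110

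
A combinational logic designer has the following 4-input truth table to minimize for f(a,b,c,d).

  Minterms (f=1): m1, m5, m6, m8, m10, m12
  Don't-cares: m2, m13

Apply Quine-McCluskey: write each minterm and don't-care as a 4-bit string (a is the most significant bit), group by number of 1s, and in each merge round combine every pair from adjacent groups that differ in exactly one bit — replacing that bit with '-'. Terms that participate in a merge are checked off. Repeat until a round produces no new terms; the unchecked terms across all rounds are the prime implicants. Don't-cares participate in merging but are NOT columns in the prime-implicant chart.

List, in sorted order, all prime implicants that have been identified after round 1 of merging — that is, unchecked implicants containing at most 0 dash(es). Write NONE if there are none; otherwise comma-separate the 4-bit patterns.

[col 0] 0001*, 0010*, 0101*, 0110*, 1000*, 1010*, 1100*, 1101*
[col 1] -010, -101, 0-01, 0-10, 1-00, 10-0, 110-
Prime implicants: -010, -101, 0-01, 0-10, 1-00, 10-0, 110-

NONE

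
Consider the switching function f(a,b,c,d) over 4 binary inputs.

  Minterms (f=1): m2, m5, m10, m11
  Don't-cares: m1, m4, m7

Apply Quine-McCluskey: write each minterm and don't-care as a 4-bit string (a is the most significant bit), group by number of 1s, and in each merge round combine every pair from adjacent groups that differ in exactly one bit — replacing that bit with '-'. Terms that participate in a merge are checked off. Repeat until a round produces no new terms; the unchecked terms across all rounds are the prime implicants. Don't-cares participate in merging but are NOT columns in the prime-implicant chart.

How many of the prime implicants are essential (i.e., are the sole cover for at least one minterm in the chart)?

2

[col 0] 0001*, 0010*, 0100*, 0101*, 0111*, 1010*, 1011*
[col 1] -010, 0-01, 01-1, 010-, 101-
Prime implicants: -010, 0-01, 01-1, 010-, 101-
PI chart (minterm → PIs covering it):
  2 | -010  (sole → essential)
  5 | 0-01,01-1,010-
  10 | -010,101-
  11 | 101-  (sole → essential)
Essential prime implicants: -010, 101-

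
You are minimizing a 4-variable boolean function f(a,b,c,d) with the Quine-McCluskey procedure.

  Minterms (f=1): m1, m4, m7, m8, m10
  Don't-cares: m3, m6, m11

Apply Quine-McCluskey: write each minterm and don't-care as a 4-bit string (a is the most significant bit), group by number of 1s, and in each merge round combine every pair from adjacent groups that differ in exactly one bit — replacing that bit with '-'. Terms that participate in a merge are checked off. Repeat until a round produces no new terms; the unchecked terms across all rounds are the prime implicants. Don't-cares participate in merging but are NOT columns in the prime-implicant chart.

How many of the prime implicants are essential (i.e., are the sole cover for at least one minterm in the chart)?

Round 0: 0001✓ 0011✓ 0100✓ 0110✓ 0111✓ 1000✓ 1010✓ 1011✓
Round 1: -011 0-11 00-1 01-0 011- 10-0 101-
PIs = {-011, 0-11, 00-1, 01-0, 011-, 10-0, 101-}
Coverage chart:
  m1: 00-1 ←essential
  m4: 01-0 ←essential
  m7: 0-11,011-
  m8: 10-0 ←essential
  m10: 10-0,101-
Essential: 00-1, 01-0, 10-0

3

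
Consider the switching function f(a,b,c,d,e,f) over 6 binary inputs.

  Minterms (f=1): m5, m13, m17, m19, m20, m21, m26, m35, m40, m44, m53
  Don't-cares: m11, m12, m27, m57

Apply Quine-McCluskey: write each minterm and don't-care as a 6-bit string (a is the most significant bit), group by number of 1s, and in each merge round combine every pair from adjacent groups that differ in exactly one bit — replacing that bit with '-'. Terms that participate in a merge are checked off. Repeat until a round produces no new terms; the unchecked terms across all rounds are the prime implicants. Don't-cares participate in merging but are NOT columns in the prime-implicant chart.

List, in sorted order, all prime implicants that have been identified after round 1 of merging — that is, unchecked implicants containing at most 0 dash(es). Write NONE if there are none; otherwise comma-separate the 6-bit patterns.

100011, 111001

Round 0: 000101✓ 001011✓ 001100✓ 001101✓ 010001✓ 010011✓ 010100✓ 010101✓ 011010✓ 011011✓ 100011 101000✓ 101100✓ 110101✓ 111001
Round 1: -01100 -10101 0-0101 0-1011 00-101 00110- 01-011 010-01 0100-1 01010- 01101- 101-00
PIs = {-01100, -10101, 0-0101, 0-1011, 00-101, 00110-, 01-011, 010-01, 0100-1, 01010-, 01101-, 100011, 101-00, 111001}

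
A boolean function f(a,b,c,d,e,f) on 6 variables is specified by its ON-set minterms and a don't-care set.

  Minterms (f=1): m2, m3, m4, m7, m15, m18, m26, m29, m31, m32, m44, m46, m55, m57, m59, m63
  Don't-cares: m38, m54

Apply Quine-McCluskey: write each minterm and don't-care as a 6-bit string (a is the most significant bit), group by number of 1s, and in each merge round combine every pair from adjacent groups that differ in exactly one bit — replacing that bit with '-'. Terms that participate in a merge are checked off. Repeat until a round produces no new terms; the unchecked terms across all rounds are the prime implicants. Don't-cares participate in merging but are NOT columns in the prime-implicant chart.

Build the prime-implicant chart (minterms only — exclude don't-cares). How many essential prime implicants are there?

6

size-2^0 implicants → 000010(✓)  000011(✓)  000100  000111(✓)  001111(✓)  010010(✓)  011010(✓)  011101(✓)  011111(✓)  100000  100110(✓)  101100(✓)  101110(✓)  110110(✓)  110111(✓)  111001(✓)  111011(✓)  111111(✓)
size-2^1 implicants → -11111  0-0010  0-1111  00-111  000-11  00001-  01-010  0111-1  1-0110  10-110  1011-0  11-111  11011-  111-11  1110-1
Unchecked terms (primes): -11111, 0-0010, 0-1111, 00-111, 000-11, 00001-, 000100, 01-010, 0111-1, 1-0110, 10-110, 100000, 1011-0, 11-111, 11011-, 111-11, 1110-1
Minterm coverage:
  m2 ⊆ 0-0010,00001-
  m3 ⊆ 000-11,00001-
  m4 ⊆ 000100 [E]
  m7 ⊆ 00-111,000-11
  m15 ⊆ 0-1111,00-111
  m18 ⊆ 0-0010,01-010
  m26 ⊆ 01-010 [E]
  m29 ⊆ 0111-1 [E]
  m31 ⊆ -11111,0-1111,0111-1
  m32 ⊆ 100000 [E]
  m44 ⊆ 1011-0 [E]
  m46 ⊆ 10-110,1011-0
  m55 ⊆ 11-111,11011-
  m57 ⊆ 1110-1 [E]
  m59 ⊆ 111-11,1110-1
  m63 ⊆ -11111,11-111,111-11
E = {000100, 01-010, 0111-1, 100000, 1011-0, 1110-1}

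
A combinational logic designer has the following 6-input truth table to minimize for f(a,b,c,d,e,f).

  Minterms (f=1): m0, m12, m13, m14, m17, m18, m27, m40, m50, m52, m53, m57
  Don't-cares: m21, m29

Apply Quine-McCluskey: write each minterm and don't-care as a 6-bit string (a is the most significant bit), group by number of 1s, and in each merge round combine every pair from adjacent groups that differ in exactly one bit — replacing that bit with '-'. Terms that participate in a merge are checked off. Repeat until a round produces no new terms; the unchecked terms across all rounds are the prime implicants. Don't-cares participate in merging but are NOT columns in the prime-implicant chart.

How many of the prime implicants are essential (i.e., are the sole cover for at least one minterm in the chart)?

size-2^0 implicants → 000000  001100(✓)  001101(✓)  001110(✓)  010001(✓)  010010(✓)  010101(✓)  011011  011101(✓)  101000  110010(✓)  110100(✓)  110101(✓)  111001
size-2^1 implicants → -10010  -10101  0-1101  0011-0  00110-  01-101  010-01  11010-
Unchecked terms (primes): -10010, -10101, 0-1101, 000000, 0011-0, 00110-, 01-101, 010-01, 011011, 101000, 11010-, 111001
Minterm coverage:
  m0 ⊆ 000000 [E]
  m12 ⊆ 0011-0,00110-
  m13 ⊆ 0-1101,00110-
  m14 ⊆ 0011-0 [E]
  m17 ⊆ 010-01 [E]
  m18 ⊆ -10010 [E]
  m27 ⊆ 011011 [E]
  m40 ⊆ 101000 [E]
  m50 ⊆ -10010 [E]
  m52 ⊆ 11010- [E]
  m53 ⊆ -10101,11010-
  m57 ⊆ 111001 [E]
E = {-10010, 000000, 0011-0, 010-01, 011011, 101000, 11010-, 111001}

8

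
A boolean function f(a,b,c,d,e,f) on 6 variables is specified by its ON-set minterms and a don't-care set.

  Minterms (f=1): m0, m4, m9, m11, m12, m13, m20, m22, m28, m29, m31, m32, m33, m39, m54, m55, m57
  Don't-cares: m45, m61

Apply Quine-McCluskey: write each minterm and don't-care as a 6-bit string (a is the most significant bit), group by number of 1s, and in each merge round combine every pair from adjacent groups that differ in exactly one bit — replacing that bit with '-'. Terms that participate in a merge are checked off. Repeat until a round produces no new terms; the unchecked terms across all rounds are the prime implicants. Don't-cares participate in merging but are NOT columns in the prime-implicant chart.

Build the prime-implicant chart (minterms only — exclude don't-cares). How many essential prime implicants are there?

5

Round 0: 000000✓ 000100✓ 001001✓ 001011✓ 001100✓ 001101✓ 010100✓ 010110✓ 011100✓ 011101✓ 011111✓ 100000✓ 100001✓ 100111✓ 101101✓ 110110✓ 110111✓ 111001✓ 111101✓
Round 1: -00000 -01101✓ -10110 -11101✓ 0-0100✓ 0-1100✓ 0-1101✓ 00-100✓ 000-00 001-01 0010-1 00110-✓ 01-100✓ 0101-0 0111-1 01110-✓ 1-0111 1-1101✓ 10000- 11011- 111-01
Round 2: --1101 0--100 0-110-
PIs = {--1101, -00000, -10110, 0--100, 0-110-, 000-00, 001-01, 0010-1, 0101-0, 0111-1, 1-0111, 10000-, 11011-, 111-01}
Coverage chart:
  m0: -00000,000-00
  m4: 0--100,000-00
  m9: 001-01,0010-1
  m11: 0010-1 ←essential
  m12: 0--100,0-110-
  m13: --1101,0-110-,001-01
  m20: 0--100,0101-0
  m22: -10110,0101-0
  m28: 0--100,0-110-
  m29: --1101,0-110-,0111-1
  m31: 0111-1 ←essential
  m32: -00000,10000-
  m33: 10000- ←essential
  m39: 1-0111 ←essential
  m54: -10110,11011-
  m55: 1-0111,11011-
  m57: 111-01 ←essential
Essential: 0010-1, 0111-1, 1-0111, 10000-, 111-01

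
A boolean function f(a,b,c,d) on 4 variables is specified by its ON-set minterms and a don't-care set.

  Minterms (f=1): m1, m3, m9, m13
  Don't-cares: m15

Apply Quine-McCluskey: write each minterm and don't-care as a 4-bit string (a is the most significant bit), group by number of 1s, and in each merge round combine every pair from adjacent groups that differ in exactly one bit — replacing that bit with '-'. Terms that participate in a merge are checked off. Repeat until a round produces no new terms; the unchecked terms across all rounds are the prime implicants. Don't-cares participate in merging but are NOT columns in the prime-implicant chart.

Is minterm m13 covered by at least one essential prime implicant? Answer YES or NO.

NO

size-2^0 implicants → 0001(✓)  0011(✓)  1001(✓)  1101(✓)  1111(✓)
size-2^1 implicants → -001  00-1  1-01  11-1
Unchecked terms (primes): -001, 00-1, 1-01, 11-1
Minterm coverage:
  m1 ⊆ -001,00-1
  m3 ⊆ 00-1 [E]
  m9 ⊆ -001,1-01
  m13 ⊆ 1-01,11-1
E = {00-1}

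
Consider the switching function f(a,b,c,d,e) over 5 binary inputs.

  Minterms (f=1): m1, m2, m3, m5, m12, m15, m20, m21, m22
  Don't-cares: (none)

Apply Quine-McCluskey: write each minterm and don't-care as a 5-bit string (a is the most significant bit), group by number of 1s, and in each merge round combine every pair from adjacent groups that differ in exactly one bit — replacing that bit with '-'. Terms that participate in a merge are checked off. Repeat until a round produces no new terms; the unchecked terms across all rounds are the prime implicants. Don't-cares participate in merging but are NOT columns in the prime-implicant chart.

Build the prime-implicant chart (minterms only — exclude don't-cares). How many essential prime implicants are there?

Round 0: 00001✓ 00010✓ 00011✓ 00101✓ 01100 01111 10100✓ 10101✓ 10110✓
Round 1: -0101 00-01 000-1 0001- 101-0 1010-
PIs = {-0101, 00-01, 000-1, 0001-, 01100, 01111, 101-0, 1010-}
Coverage chart:
  m1: 00-01,000-1
  m2: 0001- ←essential
  m3: 000-1,0001-
  m5: -0101,00-01
  m12: 01100 ←essential
  m15: 01111 ←essential
  m20: 101-0,1010-
  m21: -0101,1010-
  m22: 101-0 ←essential
Essential: 0001-, 01100, 01111, 101-0

4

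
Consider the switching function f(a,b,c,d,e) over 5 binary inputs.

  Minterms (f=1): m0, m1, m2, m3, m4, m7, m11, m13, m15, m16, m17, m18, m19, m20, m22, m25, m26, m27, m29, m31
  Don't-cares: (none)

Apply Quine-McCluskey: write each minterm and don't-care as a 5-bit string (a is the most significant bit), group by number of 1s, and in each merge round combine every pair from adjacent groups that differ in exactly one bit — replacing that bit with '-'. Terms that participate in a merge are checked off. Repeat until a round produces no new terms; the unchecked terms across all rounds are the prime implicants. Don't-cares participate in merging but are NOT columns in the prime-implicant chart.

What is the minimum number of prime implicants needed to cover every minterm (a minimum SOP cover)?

Round 0: 00000✓ 00001✓ 00010✓ 00011✓ 00100✓ 00111✓ 01011✓ 01101✓ 01111✓ 10000✓ 10001✓ 10010✓ 10011✓ 10100✓ 10110✓ 11001✓ 11010✓ 11011✓ 11101✓ 11111✓
Round 1: -0000✓ -0001✓ -0010✓ -0011✓ -0100✓ -1011✓ -1101✓ -1111✓ 0-011✓ 0-111✓ 00-00✓ 00-11✓ 000-0✓ 000-1✓ 0000-✓ 0001-✓ 01-11✓ 011-1✓ 1-001✓ 1-010✓ 1-011✓ 10-00✓ 10-10✓ 100-0✓ 100-1✓ 1000-✓ 1001-✓ 101-0✓ 11-01✓ 11-11✓ 110-1✓ 1101-✓ 111-1✓
Round 2: --011 -0-00 -00-0✓ -00-1✓ -000-✓ -001-✓ -1-11 -11-1 0--11 000--✓ 1-0-1 1-01- 10--0 100--✓ 11--1
Round 3: -00--
PIs = {--011, -0-00, -00--, -1-11, -11-1, 0--11, 1-0-1, 1-01-, 10--0, 11--1}
Coverage chart:
  m0: -0-00,-00--
  m1: -00-- ←essential
  m2: -00-- ←essential
  m3: --011,-00--,0--11
  m4: -0-00 ←essential
  m7: 0--11 ←essential
  m11: --011,-1-11,0--11
  m13: -11-1 ←essential
  m15: -1-11,-11-1,0--11
  m16: -0-00,-00--,10--0
  m17: -00--,1-0-1
  m18: -00--,1-01-,10--0
  m19: --011,-00--,1-0-1,1-01-
  m20: -0-00,10--0
  m22: 10--0 ←essential
  m25: 1-0-1,11--1
  m26: 1-01- ←essential
  m27: --011,-1-11,1-0-1,1-01-,11--1
  m29: -11-1,11--1
  m31: -1-11,-11-1,11--1
Essential: -0-00, -00--, -11-1, 0--11, 1-01-, 10--0
Petrick residual → 1-0-1
Min cover (7 terms): b'd'e' + b'c' + bce + a'de + ac'e + ac'd + ab'e'

7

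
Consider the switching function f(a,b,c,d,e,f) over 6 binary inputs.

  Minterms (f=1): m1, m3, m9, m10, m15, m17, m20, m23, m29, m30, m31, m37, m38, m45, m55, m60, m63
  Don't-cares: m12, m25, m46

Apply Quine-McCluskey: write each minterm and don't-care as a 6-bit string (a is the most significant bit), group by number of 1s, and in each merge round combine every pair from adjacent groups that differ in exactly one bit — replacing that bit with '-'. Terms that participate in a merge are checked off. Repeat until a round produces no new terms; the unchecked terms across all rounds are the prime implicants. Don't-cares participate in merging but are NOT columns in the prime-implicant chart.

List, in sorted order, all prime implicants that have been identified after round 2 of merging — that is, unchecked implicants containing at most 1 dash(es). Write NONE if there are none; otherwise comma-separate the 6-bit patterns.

0-1111, 0000-1, 001010, 001100, 010100, 011-01, 0111-1, 01111-, 10-101, 10-110, 111100

size-2^0 implicants → 000001(✓)  000011(✓)  001001(✓)  001010  001100  001111(✓)  010001(✓)  010100  010111(✓)  011001(✓)  011101(✓)  011110(✓)  011111(✓)  100101(✓)  100110(✓)  101101(✓)  101110(✓)  110111(✓)  111100  111111(✓)
size-2^1 implicants → -10111(✓)  -11111(✓)  0-0001(✓)  0-1001(✓)  0-1111  00-001(✓)  0000-1  01-001(✓)  01-111(✓)  011-01  0111-1  01111-  10-101  10-110  11-111(✓)
size-2^2 implicants → -1-111  0--001
Unchecked terms (primes): -1-111, 0--001, 0-1111, 0000-1, 001010, 001100, 010100, 011-01, 0111-1, 01111-, 10-101, 10-110, 111100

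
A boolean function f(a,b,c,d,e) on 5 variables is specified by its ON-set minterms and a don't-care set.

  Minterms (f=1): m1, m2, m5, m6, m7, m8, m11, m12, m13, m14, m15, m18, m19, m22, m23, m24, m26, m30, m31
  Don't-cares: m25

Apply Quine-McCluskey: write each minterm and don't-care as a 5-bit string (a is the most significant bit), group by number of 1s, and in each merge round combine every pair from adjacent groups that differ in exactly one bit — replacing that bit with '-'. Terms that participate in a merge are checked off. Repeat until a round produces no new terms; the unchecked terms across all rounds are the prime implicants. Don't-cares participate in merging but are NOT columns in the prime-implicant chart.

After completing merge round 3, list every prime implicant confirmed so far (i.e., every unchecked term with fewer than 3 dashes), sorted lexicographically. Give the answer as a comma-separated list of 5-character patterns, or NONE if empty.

[col 0] 00001*, 00010*, 00101*, 00110*, 00111*, 01000*, 01011*, 01100*, 01101*, 01110*, 01111*, 10010*, 10011*, 10110*, 10111*, 11000*, 11001*, 11010*, 11110*, 11111*
[col 1] -0010*, -0110*, -0111*, -1000, -1110*, -1111*, 0-101*, 0-110*, 0-111*, 00-01, 00-10*, 001-1*, 0011-*, 01-00, 01-11, 011-0*, 011-1*, 0110-*, 0111-*, 1-010*, 1-110*, 1-111*, 10-10*, 10-11*, 1001-*, 1011-*, 11-10*, 110-0, 1100-, 1111-*
[col 2] --110*, --111*, -0-10, -011-*, -111-*, 0-1-1, 0-11-*, 011--, 1--10, 1-11-*, 10-1-
[col 3] --11-
Prime implicants: --11-, -0-10, -1000, 0-1-1, 00-01, 01-00, 01-11, 011--, 1--10, 10-1-, 110-0, 1100-

-0-10, -1000, 0-1-1, 00-01, 01-00, 01-11, 011--, 1--10, 10-1-, 110-0, 1100-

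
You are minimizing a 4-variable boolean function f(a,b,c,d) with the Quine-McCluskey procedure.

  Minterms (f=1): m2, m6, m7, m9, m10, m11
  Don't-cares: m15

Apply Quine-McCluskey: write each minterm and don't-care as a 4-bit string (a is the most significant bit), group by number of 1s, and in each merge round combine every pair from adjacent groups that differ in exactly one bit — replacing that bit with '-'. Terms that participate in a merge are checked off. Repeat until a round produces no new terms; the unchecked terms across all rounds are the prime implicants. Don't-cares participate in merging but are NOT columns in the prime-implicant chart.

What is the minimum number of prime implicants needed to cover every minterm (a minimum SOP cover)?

Round 0: 0010✓ 0110✓ 0111✓ 1001✓ 1010✓ 1011✓ 1111✓
Round 1: -010 -111 0-10 011- 1-11 10-1 101-
PIs = {-010, -111, 0-10, 011-, 1-11, 10-1, 101-}
Coverage chart:
  m2: -010,0-10
  m6: 0-10,011-
  m7: -111,011-
  m9: 10-1 ←essential
  m10: -010,101-
  m11: 1-11,10-1,101-
Essential: 10-1
Petrick residual → -010, 011-
Min cover (3 terms): b'cd' + a'bc + ab'd

3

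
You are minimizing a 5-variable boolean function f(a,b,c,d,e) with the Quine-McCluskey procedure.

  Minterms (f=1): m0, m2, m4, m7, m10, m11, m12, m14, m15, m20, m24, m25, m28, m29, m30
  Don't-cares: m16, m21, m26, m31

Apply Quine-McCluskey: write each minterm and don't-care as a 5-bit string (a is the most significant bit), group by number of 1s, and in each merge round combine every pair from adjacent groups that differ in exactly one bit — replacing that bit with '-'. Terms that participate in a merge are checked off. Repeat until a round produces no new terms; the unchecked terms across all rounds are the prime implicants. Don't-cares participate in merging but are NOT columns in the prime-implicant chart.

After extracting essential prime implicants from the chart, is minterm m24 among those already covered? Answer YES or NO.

[col 0] 00000*, 00010*, 00100*, 00111*, 01010*, 01011*, 01100*, 01110*, 01111*, 10000*, 10100*, 10101*, 11000*, 11001*, 11010*, 11100*, 11101*, 11110*, 11111*
[col 1] -0000*, -0100*, -1010*, -1100*, -1110*, -1111*, 0-010, 0-100*, 0-111, 00-00*, 000-0, 01-10*, 01-11*, 0101-*, 011-0*, 0111-*, 1-000*, 1-100*, 1-101*, 10-00*, 1010-*, 11-00*, 11-01*, 11-10*, 110-0*, 1100-*, 111-0*, 111-1*, 1110-*, 1111-*
[col 2] --100, -0-00, -1-10, -11-0, -111-, 01-1-, 1--00, 1-10-, 11--0, 11-0-, 111--
Prime implicants: --100, -0-00, -1-10, -11-0, -111-, 0-010, 0-111, 000-0, 01-1-, 1--00, 1-10-, 11--0, 11-0-, 111--
PI chart (minterm → PIs covering it):
  0 | -0-00,000-0
  2 | 0-010,000-0
  4 | --100,-0-00
  7 | 0-111  (sole → essential)
  10 | -1-10,0-010,01-1-
  11 | 01-1-  (sole → essential)
  12 | --100,-11-0
  14 | -1-10,-11-0,-111-,01-1-
  15 | -111-,0-111,01-1-
  20 | --100,-0-00,1--00,1-10-
  24 | 1--00,11--0,11-0-
  25 | 11-0-  (sole → essential)
  28 | --100,-11-0,1--00,1-10-,11--0,11-0-,111--
  29 | 1-10-,11-0-,111--
  30 | -1-10,-11-0,-111-,11--0,111--
Essential prime implicants: 0-111, 01-1-, 11-0-

YES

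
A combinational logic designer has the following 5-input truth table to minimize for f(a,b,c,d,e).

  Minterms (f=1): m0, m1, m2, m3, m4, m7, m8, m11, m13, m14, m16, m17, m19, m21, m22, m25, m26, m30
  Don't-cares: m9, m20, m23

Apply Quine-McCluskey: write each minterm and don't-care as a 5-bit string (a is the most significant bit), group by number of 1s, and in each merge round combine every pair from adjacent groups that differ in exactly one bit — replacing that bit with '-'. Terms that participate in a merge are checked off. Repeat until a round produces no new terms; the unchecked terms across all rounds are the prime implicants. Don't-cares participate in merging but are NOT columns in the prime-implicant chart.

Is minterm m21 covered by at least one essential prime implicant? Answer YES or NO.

size-2^0 implicants → 00000(✓)  00001(✓)  00010(✓)  00011(✓)  00100(✓)  00111(✓)  01000(✓)  01001(✓)  01011(✓)  01101(✓)  01110(✓)  10000(✓)  10001(✓)  10011(✓)  10100(✓)  10101(✓)  10110(✓)  10111(✓)  11001(✓)  11010(✓)  11110(✓)
size-2^1 implicants → -0000(✓)  -0001(✓)  -0011(✓)  -0100(✓)  -0111(✓)  -1001(✓)  -1110  0-000(✓)  0-001(✓)  0-011(✓)  00-00(✓)  00-11(✓)  000-0(✓)  000-1(✓)  0000-(✓)  0001-(✓)  01-01  010-1(✓)  0100-(✓)  1-001(✓)  1-110  10-00(✓)  10-01(✓)  10-11(✓)  100-1(✓)  1000-(✓)  101-0(✓)  101-1(✓)  1010-(✓)  1011-(✓)  11-10
size-2^2 implicants → --001  -0-00  -0-11  -00-1  -000-  0-0-1  0-00-  000--  10--1  10-0-  101--
Unchecked terms (primes): --001, -0-00, -0-11, -00-1, -000-, -1110, 0-0-1, 0-00-, 000--, 01-01, 1-110, 10--1, 10-0-, 101--, 11-10
Minterm coverage:
  m0 ⊆ -0-00,-000-,0-00-,000--
  m1 ⊆ --001,-00-1,-000-,0-0-1,0-00-,000--
  m2 ⊆ 000-- [E]
  m3 ⊆ -0-11,-00-1,0-0-1,000--
  m4 ⊆ -0-00 [E]
  m7 ⊆ -0-11 [E]
  m8 ⊆ 0-00- [E]
  m11 ⊆ 0-0-1 [E]
  m13 ⊆ 01-01 [E]
  m14 ⊆ -1110 [E]
  m16 ⊆ -0-00,-000-,10-0-
  m17 ⊆ --001,-00-1,-000-,10--1,10-0-
  m19 ⊆ -0-11,-00-1,10--1
  m21 ⊆ 10--1,10-0-,101--
  m22 ⊆ 1-110,101--
  m25 ⊆ --001 [E]
  m26 ⊆ 11-10 [E]
  m30 ⊆ -1110,1-110,11-10
E = {--001, -0-00, -0-11, -1110, 0-0-1, 0-00-, 000--, 01-01, 11-10}

NO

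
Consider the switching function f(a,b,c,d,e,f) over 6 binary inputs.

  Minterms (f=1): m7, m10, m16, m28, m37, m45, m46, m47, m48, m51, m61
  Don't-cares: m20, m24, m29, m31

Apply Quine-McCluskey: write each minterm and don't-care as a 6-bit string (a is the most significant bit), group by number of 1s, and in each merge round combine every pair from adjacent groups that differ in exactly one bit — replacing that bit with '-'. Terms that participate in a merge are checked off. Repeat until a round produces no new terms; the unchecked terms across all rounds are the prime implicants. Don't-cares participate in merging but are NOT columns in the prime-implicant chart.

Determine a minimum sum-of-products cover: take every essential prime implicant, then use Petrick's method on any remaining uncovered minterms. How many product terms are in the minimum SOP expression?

Round 0: 000111 001010 010000✓ 010100✓ 011000✓ 011100✓ 011101✓ 011111✓ 100101✓ 101101✓ 101110✓ 101111✓ 110000✓ 110011 111101✓
Round 1: -10000 -11101 01-000✓ 01-100✓ 010-00✓ 011-00✓ 0111-1 01110- 1-1101 10-101 1011-1 10111-
Round 2: 01--00
PIs = {-10000, -11101, 000111, 001010, 01--00, 0111-1, 01110-, 1-1101, 10-101, 1011-1, 10111-, 110011}
Coverage chart:
  m7: 000111 ←essential
  m10: 001010 ←essential
  m16: -10000,01--00
  m28: 01--00,01110-
  m37: 10-101 ←essential
  m45: 1-1101,10-101,1011-1
  m46: 10111- ←essential
  m47: 1011-1,10111-
  m48: -10000 ←essential
  m51: 110011 ←essential
  m61: -11101,1-1101
Essential: -10000, 000111, 001010, 10-101, 10111-, 110011
Petrick residual → -11101, 01--00
Min cover (8 terms): bc'd'e'f' + bcde'f + a'b'c'def + a'b'cd'ef' + a'be'f' + ab'de'f + ab'cde + abc'd'ef

8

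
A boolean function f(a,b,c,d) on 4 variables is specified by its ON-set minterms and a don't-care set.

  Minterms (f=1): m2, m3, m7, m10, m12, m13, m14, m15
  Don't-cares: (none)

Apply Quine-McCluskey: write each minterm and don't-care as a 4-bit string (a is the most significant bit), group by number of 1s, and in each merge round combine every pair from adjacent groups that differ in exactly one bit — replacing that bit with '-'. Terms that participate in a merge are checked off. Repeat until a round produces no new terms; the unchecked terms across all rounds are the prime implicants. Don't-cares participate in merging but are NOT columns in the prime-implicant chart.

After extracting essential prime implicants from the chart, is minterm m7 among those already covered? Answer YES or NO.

NO

[col 0] 0010*, 0011*, 0111*, 1010*, 1100*, 1101*, 1110*, 1111*
[col 1] -010, -111, 0-11, 001-, 1-10, 11-0*, 11-1*, 110-*, 111-*
[col 2] 11--
Prime implicants: -010, -111, 0-11, 001-, 1-10, 11--
PI chart (minterm → PIs covering it):
  2 | -010,001-
  3 | 0-11,001-
  7 | -111,0-11
  10 | -010,1-10
  12 | 11--  (sole → essential)
  13 | 11--  (sole → essential)
  14 | 1-10,11--
  15 | -111,11--
Essential prime implicants: 11--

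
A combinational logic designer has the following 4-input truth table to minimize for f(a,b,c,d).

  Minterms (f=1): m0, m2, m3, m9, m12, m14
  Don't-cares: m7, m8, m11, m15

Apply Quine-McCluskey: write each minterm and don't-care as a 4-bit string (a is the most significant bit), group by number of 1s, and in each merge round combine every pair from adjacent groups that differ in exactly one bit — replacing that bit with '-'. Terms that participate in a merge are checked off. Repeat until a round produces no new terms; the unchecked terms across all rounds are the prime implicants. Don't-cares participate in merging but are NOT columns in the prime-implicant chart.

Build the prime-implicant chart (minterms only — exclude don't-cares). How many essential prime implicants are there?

size-2^0 implicants → 0000(✓)  0010(✓)  0011(✓)  0111(✓)  1000(✓)  1001(✓)  1011(✓)  1100(✓)  1110(✓)  1111(✓)
size-2^1 implicants → -000  -011(✓)  -111(✓)  0-11(✓)  00-0  001-  1-00  1-11(✓)  10-1  100-  11-0  111-
size-2^2 implicants → --11
Unchecked terms (primes): --11, -000, 00-0, 001-, 1-00, 10-1, 100-, 11-0, 111-
Minterm coverage:
  m0 ⊆ -000,00-0
  m2 ⊆ 00-0,001-
  m3 ⊆ --11,001-
  m9 ⊆ 10-1,100-
  m12 ⊆ 1-00,11-0
  m14 ⊆ 11-0,111-
(no essential prime implicants)

0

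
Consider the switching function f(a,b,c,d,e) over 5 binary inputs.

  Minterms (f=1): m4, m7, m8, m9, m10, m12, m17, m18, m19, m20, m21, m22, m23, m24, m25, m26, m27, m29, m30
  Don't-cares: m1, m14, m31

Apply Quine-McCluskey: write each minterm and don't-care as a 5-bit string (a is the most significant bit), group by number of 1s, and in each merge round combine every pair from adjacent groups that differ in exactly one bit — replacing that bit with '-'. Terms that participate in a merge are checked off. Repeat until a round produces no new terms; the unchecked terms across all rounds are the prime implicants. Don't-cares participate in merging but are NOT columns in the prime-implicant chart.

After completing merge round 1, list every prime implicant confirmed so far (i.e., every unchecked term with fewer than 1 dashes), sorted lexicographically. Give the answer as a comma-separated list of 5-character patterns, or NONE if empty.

[col 0] 00001*, 00100*, 00111*, 01000*, 01001*, 01010*, 01100*, 01110*, 10001*, 10010*, 10011*, 10100*, 10101*, 10110*, 10111*, 11000*, 11001*, 11010*, 11011*, 11101*, 11110*, 11111*
[col 1] -0001*, -0100, -0111, -1000*, -1001*, -1010*, -1110*, 0-001*, 0-100, 01-00*, 01-10*, 010-0*, 0100-*, 011-0*, 1-001*, 1-010*, 1-011*, 1-101*, 1-110*, 1-111*, 10-01*, 10-10*, 10-11*, 100-1*, 1001-*, 101-0*, 101-1*, 1010-*, 1011-*, 11-01*, 11-10*, 11-11*, 110-0*, 110-1*, 1100-*, 1101-*, 111-1*, 1111-*
[col 2] --001, -1-10, -10-0, -100-, 01--0, 1--01*, 1--10*, 1--11*, 1-0-1*, 1-01-*, 1-1-1*, 1-11-*, 10--1*, 10-1-*, 101--, 11--1*, 11-1-*, 110--
[col 3] 1---1, 1--1-
Prime implicants: --001, -0100, -0111, -1-10, -10-0, -100-, 0-100, 01--0, 1---1, 1--1-, 101--, 110--

NONE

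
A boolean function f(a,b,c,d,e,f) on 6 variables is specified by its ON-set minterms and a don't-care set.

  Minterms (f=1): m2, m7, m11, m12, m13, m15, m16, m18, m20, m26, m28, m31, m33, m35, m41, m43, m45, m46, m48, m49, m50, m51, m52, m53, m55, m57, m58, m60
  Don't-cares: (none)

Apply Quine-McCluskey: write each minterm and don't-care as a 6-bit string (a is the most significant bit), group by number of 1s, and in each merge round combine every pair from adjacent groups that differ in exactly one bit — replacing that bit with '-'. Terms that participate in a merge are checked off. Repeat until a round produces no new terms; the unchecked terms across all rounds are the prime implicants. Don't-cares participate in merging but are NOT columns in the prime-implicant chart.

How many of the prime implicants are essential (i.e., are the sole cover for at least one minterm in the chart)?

8

Round 0: 000010✓ 000111✓ 001011✓ 001100✓ 001101✓ 001111✓ 010000✓ 010010✓ 010100✓ 011010✓ 011100✓ 011111✓ 100001✓ 100011✓ 101001✓ 101011✓ 101101✓ 101110 110000✓ 110001✓ 110010✓ 110011✓ 110100✓ 110101✓ 110111✓ 111001✓ 111010✓ 111100✓
Round 1: -01011 -01101 -10000✓ -10010✓ -10100✓ -11010✓ -11100✓ 0-0010 0-1100 0-1111 00-111 001-11 0011-1 00110- 01-010✓ 01-100✓ 010-00✓ 0100-0✓ 1-0001✓ 1-0011✓ 1-1001✓ 10-001✓ 10-011✓ 1000-1✓ 101-01 1010-1✓ 11-001✓ 11-010✓ 11-100✓ 110-00✓ 110-01✓ 110-11✓ 1100-0✓ 1100-1✓ 11000-✓ 11001-✓ 1101-1✓ 11010-✓
Round 2: -1-010 -1-100 -10-00 -100-0 1--001 1-00-1 10-0-1 110--1 110-0- 1100--
PIs = {-01011, -01101, -1-010, -1-100, -10-00, -100-0, 0-0010, 0-1100, 0-1111, 00-111, 001-11, 0011-1, 00110-, 1--001, 1-00-1, 10-0-1, 101-01, 101110, 110--1, 110-0-, 1100--}
Coverage chart:
  m2: 0-0010 ←essential
  m7: 00-111 ←essential
  m11: -01011,001-11
  m12: 0-1100,00110-
  m13: -01101,0011-1,00110-
  m15: 0-1111,00-111,001-11,0011-1
  m16: -10-00,-100-0
  m18: -1-010,-100-0,0-0010
  m20: -1-100,-10-00
  m26: -1-010 ←essential
  m28: -1-100,0-1100
  m31: 0-1111 ←essential
  m33: 1--001,1-00-1,10-0-1
  m35: 1-00-1,10-0-1
  m41: 1--001,10-0-1,101-01
  m43: -01011,10-0-1
  m45: -01101,101-01
  m46: 101110 ←essential
  m48: -10-00,-100-0,110-0-,1100--
  m49: 1--001,1-00-1,110--1,110-0-,1100--
  m50: -1-010,-100-0,1100--
  m51: 1-00-1,110--1,1100--
  m52: -1-100,-10-00,110-0-
  m53: 110--1,110-0-
  m55: 110--1 ←essential
  m57: 1--001 ←essential
  m58: -1-010 ←essential
  m60: -1-100 ←essential
Essential: -1-010, -1-100, 0-0010, 0-1111, 00-111, 1--001, 101110, 110--1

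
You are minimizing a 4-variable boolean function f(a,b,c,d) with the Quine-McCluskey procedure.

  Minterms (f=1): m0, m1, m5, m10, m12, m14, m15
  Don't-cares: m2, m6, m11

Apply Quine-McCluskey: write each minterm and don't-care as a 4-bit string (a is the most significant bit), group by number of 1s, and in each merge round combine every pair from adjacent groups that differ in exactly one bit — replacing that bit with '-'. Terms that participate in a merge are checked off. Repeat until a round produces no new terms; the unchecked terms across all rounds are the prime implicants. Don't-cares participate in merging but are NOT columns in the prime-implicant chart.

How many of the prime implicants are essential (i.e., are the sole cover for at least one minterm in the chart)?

size-2^0 implicants → 0000(✓)  0001(✓)  0010(✓)  0101(✓)  0110(✓)  1010(✓)  1011(✓)  1100(✓)  1110(✓)  1111(✓)
size-2^1 implicants → -010(✓)  -110(✓)  0-01  0-10(✓)  00-0  000-  1-10(✓)  1-11(✓)  101-(✓)  11-0  111-(✓)
size-2^2 implicants → --10  1-1-
Unchecked terms (primes): --10, 0-01, 00-0, 000-, 1-1-, 11-0
Minterm coverage:
  m0 ⊆ 00-0,000-
  m1 ⊆ 0-01,000-
  m5 ⊆ 0-01 [E]
  m10 ⊆ --10,1-1-
  m12 ⊆ 11-0 [E]
  m14 ⊆ --10,1-1-,11-0
  m15 ⊆ 1-1- [E]
E = {0-01, 1-1-, 11-0}

3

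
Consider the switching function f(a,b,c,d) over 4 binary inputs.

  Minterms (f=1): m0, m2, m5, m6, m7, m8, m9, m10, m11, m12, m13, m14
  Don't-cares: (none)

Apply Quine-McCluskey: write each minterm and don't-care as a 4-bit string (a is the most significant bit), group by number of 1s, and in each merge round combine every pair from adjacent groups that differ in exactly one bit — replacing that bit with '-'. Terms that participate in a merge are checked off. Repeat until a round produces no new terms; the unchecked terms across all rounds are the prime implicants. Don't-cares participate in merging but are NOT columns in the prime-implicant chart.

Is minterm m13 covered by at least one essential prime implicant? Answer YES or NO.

NO

size-2^0 implicants → 0000(✓)  0010(✓)  0101(✓)  0110(✓)  0111(✓)  1000(✓)  1001(✓)  1010(✓)  1011(✓)  1100(✓)  1101(✓)  1110(✓)
size-2^1 implicants → -000(✓)  -010(✓)  -101  -110(✓)  0-10(✓)  00-0(✓)  01-1  011-  1-00(✓)  1-01(✓)  1-10(✓)  10-0(✓)  10-1(✓)  100-(✓)  101-(✓)  11-0(✓)  110-(✓)
size-2^2 implicants → --10  -0-0  1--0  1-0-  10--
Unchecked terms (primes): --10, -0-0, -101, 01-1, 011-, 1--0, 1-0-, 10--
Minterm coverage:
  m0 ⊆ -0-0 [E]
  m2 ⊆ --10,-0-0
  m5 ⊆ -101,01-1
  m6 ⊆ --10,011-
  m7 ⊆ 01-1,011-
  m8 ⊆ -0-0,1--0,1-0-,10--
  m9 ⊆ 1-0-,10--
  m10 ⊆ --10,-0-0,1--0,10--
  m11 ⊆ 10-- [E]
  m12 ⊆ 1--0,1-0-
  m13 ⊆ -101,1-0-
  m14 ⊆ --10,1--0
E = {-0-0, 10--}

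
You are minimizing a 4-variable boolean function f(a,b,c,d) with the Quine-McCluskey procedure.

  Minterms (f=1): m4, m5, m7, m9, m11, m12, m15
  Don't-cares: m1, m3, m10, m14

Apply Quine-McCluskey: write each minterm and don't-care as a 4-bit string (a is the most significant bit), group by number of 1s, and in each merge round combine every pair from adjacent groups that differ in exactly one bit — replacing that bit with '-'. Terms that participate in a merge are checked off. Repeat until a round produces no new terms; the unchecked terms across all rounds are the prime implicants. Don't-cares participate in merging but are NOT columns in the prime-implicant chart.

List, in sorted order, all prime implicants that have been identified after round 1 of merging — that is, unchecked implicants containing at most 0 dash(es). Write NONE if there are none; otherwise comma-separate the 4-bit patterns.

NONE

[col 0] 0001*, 0011*, 0100*, 0101*, 0111*, 1001*, 1010*, 1011*, 1100*, 1110*, 1111*
[col 1] -001*, -011*, -100, -111*, 0-01*, 0-11*, 00-1*, 01-1*, 010-, 1-10*, 1-11*, 10-1*, 101-*, 11-0, 111-*
[col 2] --11, -0-1, 0--1, 1-1-
Prime implicants: --11, -0-1, -100, 0--1, 010-, 1-1-, 11-0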